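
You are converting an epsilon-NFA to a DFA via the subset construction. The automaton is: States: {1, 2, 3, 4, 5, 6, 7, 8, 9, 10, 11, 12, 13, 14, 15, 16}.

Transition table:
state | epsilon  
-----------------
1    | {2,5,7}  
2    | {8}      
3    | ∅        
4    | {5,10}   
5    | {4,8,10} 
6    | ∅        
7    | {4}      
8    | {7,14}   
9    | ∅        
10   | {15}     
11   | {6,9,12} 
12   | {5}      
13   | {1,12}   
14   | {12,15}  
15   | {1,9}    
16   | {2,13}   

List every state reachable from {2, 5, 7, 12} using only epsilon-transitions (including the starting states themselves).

{1, 2, 4, 5, 7, 8, 9, 10, 12, 14, 15}

Start with {2, 5, 7, 12}.
From 2 via epsilon: add 8.
From 5 via epsilon: add 4, 10.
From 8 via epsilon: add 14.
From 10 via epsilon: add 15.
From 15 via epsilon: add 1, 9.
No new states can be added; the closed set is {1, 2, 4, 5, 7, 8, 9, 10, 12, 14, 15}.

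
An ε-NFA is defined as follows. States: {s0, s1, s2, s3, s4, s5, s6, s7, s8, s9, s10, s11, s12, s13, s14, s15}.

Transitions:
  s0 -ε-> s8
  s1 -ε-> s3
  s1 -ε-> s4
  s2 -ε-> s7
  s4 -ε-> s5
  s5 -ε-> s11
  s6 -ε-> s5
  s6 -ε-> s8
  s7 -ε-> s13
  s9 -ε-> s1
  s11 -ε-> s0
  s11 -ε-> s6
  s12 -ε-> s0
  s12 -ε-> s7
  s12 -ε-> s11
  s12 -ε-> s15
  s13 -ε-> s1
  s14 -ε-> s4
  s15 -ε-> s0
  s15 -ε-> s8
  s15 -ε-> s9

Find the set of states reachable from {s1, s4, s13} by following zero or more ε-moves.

{s0, s1, s3, s4, s5, s6, s8, s11, s13}

Start with {s1, s4, s13}.
From s1 via ε: add s3.
From s4 via ε: add s5.
From s5 via ε: add s11.
From s11 via ε: add s0, s6.
From s0 via ε: add s8.
No new states can be added; the closed set is {s0, s1, s3, s4, s5, s6, s8, s11, s13}.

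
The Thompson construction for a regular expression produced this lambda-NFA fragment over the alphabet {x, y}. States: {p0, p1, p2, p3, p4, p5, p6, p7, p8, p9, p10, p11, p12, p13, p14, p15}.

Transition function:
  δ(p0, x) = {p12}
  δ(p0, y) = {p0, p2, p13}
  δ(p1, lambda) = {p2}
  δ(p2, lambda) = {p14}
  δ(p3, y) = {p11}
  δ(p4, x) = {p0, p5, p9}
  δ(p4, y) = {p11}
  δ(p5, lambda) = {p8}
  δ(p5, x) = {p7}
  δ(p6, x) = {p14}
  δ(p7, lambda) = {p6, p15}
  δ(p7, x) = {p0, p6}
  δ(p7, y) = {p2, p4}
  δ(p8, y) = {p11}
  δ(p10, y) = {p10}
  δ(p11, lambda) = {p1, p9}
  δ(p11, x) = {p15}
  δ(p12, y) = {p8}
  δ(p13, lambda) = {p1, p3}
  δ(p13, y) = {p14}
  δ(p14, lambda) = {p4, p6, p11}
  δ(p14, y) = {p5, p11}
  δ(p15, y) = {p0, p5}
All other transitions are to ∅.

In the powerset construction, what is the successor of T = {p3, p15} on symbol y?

p3 on y → {p11}.
p15 on y → {p0, p5}.
Union after reading y: {p0, p5, p11}.
Now take the lambda-closure:
From p5 via lambda: add p8.
From p11 via lambda: add p1, p9.
From p1 via lambda: add p2.
From p2 via lambda: add p14.
From p14 via lambda: add p4, p6.
No new states can be added; the closed set is {p0, p1, p2, p4, p5, p6, p8, p9, p11, p14}.

{p0, p1, p2, p4, p5, p6, p8, p9, p11, p14}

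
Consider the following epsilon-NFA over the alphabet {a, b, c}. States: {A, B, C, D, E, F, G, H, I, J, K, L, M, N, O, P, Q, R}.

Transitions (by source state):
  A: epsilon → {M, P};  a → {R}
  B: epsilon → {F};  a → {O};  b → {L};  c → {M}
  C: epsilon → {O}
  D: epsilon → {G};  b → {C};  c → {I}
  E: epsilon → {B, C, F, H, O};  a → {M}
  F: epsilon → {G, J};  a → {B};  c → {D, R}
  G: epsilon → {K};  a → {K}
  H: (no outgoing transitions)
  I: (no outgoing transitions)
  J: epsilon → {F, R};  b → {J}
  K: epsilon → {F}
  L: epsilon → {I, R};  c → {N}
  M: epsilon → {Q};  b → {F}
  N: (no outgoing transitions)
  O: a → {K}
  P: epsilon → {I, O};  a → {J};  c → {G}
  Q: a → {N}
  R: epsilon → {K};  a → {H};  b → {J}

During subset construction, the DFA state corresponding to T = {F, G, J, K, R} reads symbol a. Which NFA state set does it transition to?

{B, F, G, H, J, K, R}

F on a → {B}.
G on a → {K}.
R on a → {H}.
No a-transition from J, K.
Union after reading a: {B, H, K}.
Now take the epsilon-closure:
From B via epsilon: add F.
From F via epsilon: add G, J.
From J via epsilon: add R.
No new states can be added; the closed set is {B, F, G, H, J, K, R}.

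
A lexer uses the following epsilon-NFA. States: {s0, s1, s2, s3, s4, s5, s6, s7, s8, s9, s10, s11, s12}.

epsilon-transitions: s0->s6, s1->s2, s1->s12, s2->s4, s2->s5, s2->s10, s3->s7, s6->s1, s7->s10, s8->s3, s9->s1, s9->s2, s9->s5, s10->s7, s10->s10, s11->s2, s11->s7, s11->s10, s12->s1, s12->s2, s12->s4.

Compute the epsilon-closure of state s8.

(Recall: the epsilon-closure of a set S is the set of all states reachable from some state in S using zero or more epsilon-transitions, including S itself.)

Start with {s8}.
From s8 via epsilon: add s3.
From s3 via epsilon: add s7.
From s7 via epsilon: add s10.
No new states can be added; the closed set is {s3, s7, s8, s10}.

{s3, s7, s8, s10}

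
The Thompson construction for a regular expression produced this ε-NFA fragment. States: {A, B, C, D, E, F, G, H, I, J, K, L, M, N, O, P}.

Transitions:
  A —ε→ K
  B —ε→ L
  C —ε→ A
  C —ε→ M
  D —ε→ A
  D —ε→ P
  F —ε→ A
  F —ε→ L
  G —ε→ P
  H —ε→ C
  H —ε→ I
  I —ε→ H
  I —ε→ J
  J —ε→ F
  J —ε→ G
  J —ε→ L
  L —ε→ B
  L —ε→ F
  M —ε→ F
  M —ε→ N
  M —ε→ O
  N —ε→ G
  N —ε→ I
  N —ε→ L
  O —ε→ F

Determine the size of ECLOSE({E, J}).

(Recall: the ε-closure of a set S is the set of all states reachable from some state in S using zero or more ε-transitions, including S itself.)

Start with {E, J}.
From J via ε: add F, G, L.
From F via ε: add A.
From G via ε: add P.
From L via ε: add B.
From A via ε: add K.
ε-closure = {A, B, E, F, G, J, K, L, P}, which has 9 states.

9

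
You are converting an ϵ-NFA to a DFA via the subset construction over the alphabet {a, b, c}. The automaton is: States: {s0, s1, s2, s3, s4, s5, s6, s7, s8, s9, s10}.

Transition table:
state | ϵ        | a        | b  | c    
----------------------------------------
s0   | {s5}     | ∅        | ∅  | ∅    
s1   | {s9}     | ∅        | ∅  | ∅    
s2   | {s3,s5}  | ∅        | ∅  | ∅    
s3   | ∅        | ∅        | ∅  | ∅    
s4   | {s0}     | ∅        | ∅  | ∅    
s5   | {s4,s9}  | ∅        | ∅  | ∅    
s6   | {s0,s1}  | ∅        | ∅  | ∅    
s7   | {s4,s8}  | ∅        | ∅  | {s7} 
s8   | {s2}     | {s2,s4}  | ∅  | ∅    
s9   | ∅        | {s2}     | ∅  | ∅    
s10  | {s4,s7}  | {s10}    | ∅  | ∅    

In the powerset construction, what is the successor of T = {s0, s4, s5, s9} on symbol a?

{s0, s2, s3, s4, s5, s9}

s9 on a → {s2}.
No a-transition from s0, s4, s5.
Union after reading a: {s2}.
Now take the ϵ-closure:
From s2 via ϵ: add s3, s5.
From s5 via ϵ: add s4, s9.
From s4 via ϵ: add s0.
No new states can be added; the closed set is {s0, s2, s3, s4, s5, s9}.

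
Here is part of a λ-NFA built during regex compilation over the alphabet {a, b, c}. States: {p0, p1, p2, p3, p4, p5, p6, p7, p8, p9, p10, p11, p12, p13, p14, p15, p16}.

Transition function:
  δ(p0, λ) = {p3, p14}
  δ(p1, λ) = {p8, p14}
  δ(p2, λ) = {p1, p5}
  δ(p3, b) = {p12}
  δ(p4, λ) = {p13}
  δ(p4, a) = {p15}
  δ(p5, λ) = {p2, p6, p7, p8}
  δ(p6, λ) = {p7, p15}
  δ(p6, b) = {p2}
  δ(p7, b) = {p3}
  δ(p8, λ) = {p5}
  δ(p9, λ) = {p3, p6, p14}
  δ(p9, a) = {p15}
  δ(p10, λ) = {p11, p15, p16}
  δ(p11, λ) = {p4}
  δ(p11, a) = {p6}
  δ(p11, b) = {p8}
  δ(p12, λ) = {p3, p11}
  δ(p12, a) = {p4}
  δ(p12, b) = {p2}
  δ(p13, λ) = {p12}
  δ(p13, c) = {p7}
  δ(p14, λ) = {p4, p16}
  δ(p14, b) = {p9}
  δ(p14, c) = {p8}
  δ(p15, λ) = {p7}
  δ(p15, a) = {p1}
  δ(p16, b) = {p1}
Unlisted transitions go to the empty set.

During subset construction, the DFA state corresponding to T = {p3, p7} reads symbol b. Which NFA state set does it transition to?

{p3, p4, p11, p12, p13}

p3 on b → {p12}.
p7 on b → {p3}.
Union after reading b: {p3, p12}.
Now take the λ-closure:
From p12 via λ: add p11.
From p11 via λ: add p4.
From p4 via λ: add p13.
No new states can be added; the closed set is {p3, p4, p11, p12, p13}.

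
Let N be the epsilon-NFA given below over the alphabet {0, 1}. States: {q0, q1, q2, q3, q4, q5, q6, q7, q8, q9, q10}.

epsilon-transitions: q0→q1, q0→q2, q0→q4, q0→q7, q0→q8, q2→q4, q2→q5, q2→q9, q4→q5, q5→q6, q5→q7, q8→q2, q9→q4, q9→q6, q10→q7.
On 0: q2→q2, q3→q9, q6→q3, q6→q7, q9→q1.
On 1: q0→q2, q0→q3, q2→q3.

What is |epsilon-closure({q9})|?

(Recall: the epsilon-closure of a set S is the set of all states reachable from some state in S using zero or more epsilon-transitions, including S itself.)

Start with {q9}.
From q9 via epsilon: add q4, q6.
From q4 via epsilon: add q5.
From q5 via epsilon: add q7.
epsilon-closure = {q4, q5, q6, q7, q9}, which has 5 states.

5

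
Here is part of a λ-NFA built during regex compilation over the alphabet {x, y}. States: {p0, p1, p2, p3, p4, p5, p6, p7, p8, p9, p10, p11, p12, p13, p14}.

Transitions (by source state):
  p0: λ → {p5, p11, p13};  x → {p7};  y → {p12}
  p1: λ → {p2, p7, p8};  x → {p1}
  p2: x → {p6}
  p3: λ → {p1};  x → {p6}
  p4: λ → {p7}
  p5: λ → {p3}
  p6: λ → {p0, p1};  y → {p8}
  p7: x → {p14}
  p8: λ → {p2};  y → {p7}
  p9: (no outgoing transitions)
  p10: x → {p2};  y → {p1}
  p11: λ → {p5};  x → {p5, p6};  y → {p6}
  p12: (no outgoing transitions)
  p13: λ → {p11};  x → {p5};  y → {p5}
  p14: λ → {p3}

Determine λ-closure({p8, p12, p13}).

{p1, p2, p3, p5, p7, p8, p11, p12, p13}

Start with {p8, p12, p13}.
From p8 via λ: add p2.
From p13 via λ: add p11.
From p11 via λ: add p5.
From p5 via λ: add p3.
From p3 via λ: add p1.
From p1 via λ: add p7.
No new states can be added; the closed set is {p1, p2, p3, p5, p7, p8, p11, p12, p13}.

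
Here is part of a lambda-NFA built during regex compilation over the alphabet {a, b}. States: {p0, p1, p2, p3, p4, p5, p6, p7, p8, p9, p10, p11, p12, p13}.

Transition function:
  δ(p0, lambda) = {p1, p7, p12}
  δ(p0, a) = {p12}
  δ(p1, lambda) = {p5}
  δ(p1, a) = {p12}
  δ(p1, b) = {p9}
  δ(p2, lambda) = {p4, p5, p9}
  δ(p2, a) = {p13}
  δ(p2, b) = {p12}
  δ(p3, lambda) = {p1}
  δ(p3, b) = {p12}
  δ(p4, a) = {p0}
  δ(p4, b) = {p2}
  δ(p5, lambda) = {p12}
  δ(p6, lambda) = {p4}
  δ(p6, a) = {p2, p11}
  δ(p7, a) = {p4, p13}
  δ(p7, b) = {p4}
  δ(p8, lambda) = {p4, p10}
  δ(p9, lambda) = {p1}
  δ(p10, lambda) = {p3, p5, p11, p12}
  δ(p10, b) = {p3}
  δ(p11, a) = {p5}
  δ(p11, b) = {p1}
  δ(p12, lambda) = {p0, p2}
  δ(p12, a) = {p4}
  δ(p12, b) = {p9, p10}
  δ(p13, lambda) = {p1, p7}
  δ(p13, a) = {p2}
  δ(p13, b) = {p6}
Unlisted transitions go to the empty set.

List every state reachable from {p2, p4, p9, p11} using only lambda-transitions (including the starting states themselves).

{p0, p1, p2, p4, p5, p7, p9, p11, p12}

Start with {p2, p4, p9, p11}.
From p2 via lambda: add p5.
From p9 via lambda: add p1.
From p5 via lambda: add p12.
From p12 via lambda: add p0.
From p0 via lambda: add p7.
No new states can be added; the closed set is {p0, p1, p2, p4, p5, p7, p9, p11, p12}.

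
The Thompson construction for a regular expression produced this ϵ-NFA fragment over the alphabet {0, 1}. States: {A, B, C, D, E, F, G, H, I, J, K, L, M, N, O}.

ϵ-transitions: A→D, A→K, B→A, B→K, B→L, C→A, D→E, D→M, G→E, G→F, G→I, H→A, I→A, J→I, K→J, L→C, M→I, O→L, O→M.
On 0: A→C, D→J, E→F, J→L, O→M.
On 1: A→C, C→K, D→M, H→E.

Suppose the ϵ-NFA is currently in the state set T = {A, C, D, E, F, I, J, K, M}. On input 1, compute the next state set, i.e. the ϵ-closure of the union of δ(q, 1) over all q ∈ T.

{A, C, D, E, I, J, K, M}

A on 1 → {C}.
C on 1 → {K}.
D on 1 → {M}.
No 1-transition from E, F, I, J, K, M.
Union after reading 1: {C, K, M}.
Now take the ϵ-closure:
From C via ϵ: add A.
From K via ϵ: add J.
From M via ϵ: add I.
From A via ϵ: add D.
From D via ϵ: add E.
No new states can be added; the closed set is {A, C, D, E, I, J, K, M}.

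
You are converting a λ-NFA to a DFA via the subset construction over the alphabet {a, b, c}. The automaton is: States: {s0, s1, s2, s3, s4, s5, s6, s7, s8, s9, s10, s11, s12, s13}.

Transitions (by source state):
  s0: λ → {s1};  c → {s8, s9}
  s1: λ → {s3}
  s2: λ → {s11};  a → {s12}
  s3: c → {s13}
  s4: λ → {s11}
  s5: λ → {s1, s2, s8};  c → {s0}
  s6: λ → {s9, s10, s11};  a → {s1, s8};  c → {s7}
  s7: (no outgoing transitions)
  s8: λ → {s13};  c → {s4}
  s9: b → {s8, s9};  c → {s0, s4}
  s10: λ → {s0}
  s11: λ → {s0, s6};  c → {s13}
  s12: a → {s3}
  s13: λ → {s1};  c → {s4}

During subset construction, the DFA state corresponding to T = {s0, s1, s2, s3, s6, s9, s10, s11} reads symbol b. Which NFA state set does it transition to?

{s1, s3, s8, s9, s13}

s9 on b → {s8, s9}.
No b-transition from s0, s1, s2, s3, s6, s10, s11.
Union after reading b: {s8, s9}.
Now take the λ-closure:
From s8 via λ: add s13.
From s13 via λ: add s1.
From s1 via λ: add s3.
No new states can be added; the closed set is {s1, s3, s8, s9, s13}.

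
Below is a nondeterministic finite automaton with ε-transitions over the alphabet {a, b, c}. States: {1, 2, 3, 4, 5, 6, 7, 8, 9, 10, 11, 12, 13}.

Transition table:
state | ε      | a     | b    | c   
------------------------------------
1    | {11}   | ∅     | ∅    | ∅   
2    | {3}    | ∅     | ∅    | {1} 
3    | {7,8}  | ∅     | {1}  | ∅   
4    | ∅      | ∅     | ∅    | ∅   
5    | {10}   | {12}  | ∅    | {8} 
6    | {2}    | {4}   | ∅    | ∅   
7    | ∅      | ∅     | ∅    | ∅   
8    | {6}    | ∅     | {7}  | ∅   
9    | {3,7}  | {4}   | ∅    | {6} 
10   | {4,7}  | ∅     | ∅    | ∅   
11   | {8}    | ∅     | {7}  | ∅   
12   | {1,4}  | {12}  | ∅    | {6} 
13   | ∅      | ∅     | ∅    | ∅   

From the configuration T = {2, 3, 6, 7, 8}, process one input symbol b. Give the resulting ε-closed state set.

3 on b → {1}.
8 on b → {7}.
No b-transition from 2, 6, 7.
Union after reading b: {1, 7}.
Now take the ε-closure:
From 1 via ε: add 11.
From 11 via ε: add 8.
From 8 via ε: add 6.
From 6 via ε: add 2.
From 2 via ε: add 3.
No new states can be added; the closed set is {1, 2, 3, 6, 7, 8, 11}.

{1, 2, 3, 6, 7, 8, 11}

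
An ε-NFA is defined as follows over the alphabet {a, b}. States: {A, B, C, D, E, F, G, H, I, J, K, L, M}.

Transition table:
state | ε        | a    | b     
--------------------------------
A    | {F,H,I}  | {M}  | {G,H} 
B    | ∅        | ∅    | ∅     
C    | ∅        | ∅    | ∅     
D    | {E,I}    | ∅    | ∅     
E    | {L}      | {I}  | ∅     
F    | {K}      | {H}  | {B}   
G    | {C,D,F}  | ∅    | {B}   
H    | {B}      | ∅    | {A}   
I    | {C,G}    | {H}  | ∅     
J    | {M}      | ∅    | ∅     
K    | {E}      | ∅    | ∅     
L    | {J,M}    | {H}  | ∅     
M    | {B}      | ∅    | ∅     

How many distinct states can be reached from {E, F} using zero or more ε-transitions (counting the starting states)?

Start with {E, F}.
From E via ε: add L.
From F via ε: add K.
From L via ε: add J, M.
From M via ε: add B.
ε-closure = {B, E, F, J, K, L, M}, which has 7 states.

7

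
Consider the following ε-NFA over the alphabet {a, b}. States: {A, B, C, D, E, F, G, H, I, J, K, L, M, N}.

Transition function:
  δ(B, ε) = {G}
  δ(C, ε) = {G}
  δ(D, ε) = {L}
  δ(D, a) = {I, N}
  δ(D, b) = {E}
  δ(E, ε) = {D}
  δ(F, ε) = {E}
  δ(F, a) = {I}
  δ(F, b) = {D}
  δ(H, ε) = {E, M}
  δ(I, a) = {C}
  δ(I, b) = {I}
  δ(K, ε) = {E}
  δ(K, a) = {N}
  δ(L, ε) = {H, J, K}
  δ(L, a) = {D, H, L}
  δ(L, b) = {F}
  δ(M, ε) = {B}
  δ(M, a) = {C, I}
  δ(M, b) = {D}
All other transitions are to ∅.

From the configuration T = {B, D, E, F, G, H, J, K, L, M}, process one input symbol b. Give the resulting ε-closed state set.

{B, D, E, F, G, H, J, K, L, M}

D on b → {E}.
F on b → {D}.
L on b → {F}.
M on b → {D}.
No b-transition from B, E, G, H, J, K.
Union after reading b: {D, E, F}.
Now take the ε-closure:
From D via ε: add L.
From L via ε: add H, J, K.
From H via ε: add M.
From M via ε: add B.
From B via ε: add G.
No new states can be added; the closed set is {B, D, E, F, G, H, J, K, L, M}.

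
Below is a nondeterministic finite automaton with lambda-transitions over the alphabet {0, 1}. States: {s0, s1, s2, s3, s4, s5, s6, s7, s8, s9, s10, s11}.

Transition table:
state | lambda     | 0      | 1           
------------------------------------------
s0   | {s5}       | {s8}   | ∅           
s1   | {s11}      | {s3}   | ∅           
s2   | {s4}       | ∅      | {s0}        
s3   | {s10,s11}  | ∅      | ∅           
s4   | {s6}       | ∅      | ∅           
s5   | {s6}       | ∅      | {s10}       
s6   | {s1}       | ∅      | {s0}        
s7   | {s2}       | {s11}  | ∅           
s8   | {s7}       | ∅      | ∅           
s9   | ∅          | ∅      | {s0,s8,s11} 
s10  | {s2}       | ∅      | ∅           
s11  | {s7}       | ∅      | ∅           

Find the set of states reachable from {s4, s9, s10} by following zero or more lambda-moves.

{s1, s2, s4, s6, s7, s9, s10, s11}

Start with {s4, s9, s10}.
From s4 via lambda: add s6.
From s10 via lambda: add s2.
From s6 via lambda: add s1.
From s1 via lambda: add s11.
From s11 via lambda: add s7.
No new states can be added; the closed set is {s1, s2, s4, s6, s7, s9, s10, s11}.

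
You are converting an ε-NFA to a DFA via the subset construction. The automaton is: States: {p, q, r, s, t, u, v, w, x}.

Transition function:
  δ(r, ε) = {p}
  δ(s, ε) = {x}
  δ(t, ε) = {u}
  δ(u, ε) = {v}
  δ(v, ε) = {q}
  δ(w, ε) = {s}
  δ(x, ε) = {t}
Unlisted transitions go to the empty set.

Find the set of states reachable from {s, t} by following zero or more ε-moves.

Start with {s, t}.
From s via ε: add x.
From t via ε: add u.
From u via ε: add v.
From v via ε: add q.
No new states can be added; the closed set is {q, s, t, u, v, x}.

{q, s, t, u, v, x}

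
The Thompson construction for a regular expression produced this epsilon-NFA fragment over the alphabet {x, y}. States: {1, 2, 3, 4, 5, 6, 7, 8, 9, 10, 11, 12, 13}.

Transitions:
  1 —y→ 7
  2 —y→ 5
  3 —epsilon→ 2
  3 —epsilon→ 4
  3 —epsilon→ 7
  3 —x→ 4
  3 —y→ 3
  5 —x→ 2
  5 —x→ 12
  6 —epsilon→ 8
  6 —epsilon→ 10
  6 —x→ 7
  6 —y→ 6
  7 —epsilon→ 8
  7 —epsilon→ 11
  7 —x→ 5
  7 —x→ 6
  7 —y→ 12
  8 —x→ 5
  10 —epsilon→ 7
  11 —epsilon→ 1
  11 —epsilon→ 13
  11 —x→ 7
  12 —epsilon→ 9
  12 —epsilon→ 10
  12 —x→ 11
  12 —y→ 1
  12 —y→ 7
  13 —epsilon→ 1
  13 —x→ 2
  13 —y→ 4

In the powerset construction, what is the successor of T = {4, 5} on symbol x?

{1, 2, 7, 8, 9, 10, 11, 12, 13}

5 on x → {2, 12}.
No x-transition from 4.
Union after reading x: {2, 12}.
Now take the epsilon-closure:
From 12 via epsilon: add 9, 10.
From 10 via epsilon: add 7.
From 7 via epsilon: add 8, 11.
From 11 via epsilon: add 1, 13.
No new states can be added; the closed set is {1, 2, 7, 8, 9, 10, 11, 12, 13}.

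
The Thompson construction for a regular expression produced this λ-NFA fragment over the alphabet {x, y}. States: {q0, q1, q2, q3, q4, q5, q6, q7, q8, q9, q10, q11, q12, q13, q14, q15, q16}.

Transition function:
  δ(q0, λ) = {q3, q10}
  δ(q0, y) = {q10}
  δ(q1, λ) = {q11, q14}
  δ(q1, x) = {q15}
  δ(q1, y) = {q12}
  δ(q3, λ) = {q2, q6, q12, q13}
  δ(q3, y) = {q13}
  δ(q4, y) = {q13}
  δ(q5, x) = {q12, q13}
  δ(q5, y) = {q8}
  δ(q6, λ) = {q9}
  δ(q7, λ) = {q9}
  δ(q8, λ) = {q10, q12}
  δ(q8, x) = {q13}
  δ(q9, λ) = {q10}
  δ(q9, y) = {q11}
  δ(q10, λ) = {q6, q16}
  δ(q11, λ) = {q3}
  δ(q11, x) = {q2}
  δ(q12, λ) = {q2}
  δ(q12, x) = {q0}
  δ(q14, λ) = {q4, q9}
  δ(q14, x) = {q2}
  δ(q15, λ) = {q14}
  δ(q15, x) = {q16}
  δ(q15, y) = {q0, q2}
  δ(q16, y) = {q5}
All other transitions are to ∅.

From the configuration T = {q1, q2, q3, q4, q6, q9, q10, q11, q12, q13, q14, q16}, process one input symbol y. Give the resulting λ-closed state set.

q1 on y → {q12}.
q3 on y → {q13}.
q4 on y → {q13}.
q9 on y → {q11}.
q16 on y → {q5}.
No y-transition from q2, q6, q10, q11, q12, q13, q14.
Union after reading y: {q5, q11, q12, q13}.
Now take the λ-closure:
From q11 via λ: add q3.
From q12 via λ: add q2.
From q3 via λ: add q6.
From q6 via λ: add q9.
From q9 via λ: add q10.
From q10 via λ: add q16.
No new states can be added; the closed set is {q2, q3, q5, q6, q9, q10, q11, q12, q13, q16}.

{q2, q3, q5, q6, q9, q10, q11, q12, q13, q16}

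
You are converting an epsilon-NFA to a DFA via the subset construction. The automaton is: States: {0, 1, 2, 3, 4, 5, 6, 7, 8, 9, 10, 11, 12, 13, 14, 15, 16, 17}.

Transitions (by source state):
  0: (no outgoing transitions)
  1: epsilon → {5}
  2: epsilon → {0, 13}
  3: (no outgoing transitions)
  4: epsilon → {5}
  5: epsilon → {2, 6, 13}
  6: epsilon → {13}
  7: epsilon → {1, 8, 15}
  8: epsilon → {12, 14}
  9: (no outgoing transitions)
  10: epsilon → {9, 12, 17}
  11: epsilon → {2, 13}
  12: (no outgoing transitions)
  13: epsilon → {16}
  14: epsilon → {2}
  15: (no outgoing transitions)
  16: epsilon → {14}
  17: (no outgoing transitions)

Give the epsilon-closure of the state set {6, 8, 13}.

Start with {6, 8, 13}.
From 8 via epsilon: add 12, 14.
From 13 via epsilon: add 16.
From 14 via epsilon: add 2.
From 2 via epsilon: add 0.
No new states can be added; the closed set is {0, 2, 6, 8, 12, 13, 14, 16}.

{0, 2, 6, 8, 12, 13, 14, 16}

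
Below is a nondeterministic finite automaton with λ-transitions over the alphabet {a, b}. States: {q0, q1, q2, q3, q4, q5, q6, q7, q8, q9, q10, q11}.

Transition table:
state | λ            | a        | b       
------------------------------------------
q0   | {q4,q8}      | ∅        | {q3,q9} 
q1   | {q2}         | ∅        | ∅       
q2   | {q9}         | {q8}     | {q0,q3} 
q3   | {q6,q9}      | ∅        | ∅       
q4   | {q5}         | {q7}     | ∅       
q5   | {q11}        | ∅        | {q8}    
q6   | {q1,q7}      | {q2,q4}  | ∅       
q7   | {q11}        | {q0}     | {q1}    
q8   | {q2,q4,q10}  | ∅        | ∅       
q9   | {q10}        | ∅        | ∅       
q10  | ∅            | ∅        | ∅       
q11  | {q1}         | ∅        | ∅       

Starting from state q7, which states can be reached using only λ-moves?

{q1, q2, q7, q9, q10, q11}

Start with {q7}.
From q7 via λ: add q11.
From q11 via λ: add q1.
From q1 via λ: add q2.
From q2 via λ: add q9.
From q9 via λ: add q10.
No new states can be added; the closed set is {q1, q2, q7, q9, q10, q11}.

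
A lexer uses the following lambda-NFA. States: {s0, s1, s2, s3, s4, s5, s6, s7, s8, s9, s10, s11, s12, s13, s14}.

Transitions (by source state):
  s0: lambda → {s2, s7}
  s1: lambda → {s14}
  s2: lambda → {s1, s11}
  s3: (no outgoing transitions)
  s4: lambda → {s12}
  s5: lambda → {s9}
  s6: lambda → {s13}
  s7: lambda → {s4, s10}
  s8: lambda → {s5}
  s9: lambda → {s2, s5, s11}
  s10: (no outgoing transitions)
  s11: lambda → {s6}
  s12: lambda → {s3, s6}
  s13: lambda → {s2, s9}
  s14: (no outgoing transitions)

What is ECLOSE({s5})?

Start with {s5}.
From s5 via lambda: add s9.
From s9 via lambda: add s2, s11.
From s2 via lambda: add s1.
From s11 via lambda: add s6.
From s1 via lambda: add s14.
From s6 via lambda: add s13.
No new states can be added; the closed set is {s1, s2, s5, s6, s9, s11, s13, s14}.

{s1, s2, s5, s6, s9, s11, s13, s14}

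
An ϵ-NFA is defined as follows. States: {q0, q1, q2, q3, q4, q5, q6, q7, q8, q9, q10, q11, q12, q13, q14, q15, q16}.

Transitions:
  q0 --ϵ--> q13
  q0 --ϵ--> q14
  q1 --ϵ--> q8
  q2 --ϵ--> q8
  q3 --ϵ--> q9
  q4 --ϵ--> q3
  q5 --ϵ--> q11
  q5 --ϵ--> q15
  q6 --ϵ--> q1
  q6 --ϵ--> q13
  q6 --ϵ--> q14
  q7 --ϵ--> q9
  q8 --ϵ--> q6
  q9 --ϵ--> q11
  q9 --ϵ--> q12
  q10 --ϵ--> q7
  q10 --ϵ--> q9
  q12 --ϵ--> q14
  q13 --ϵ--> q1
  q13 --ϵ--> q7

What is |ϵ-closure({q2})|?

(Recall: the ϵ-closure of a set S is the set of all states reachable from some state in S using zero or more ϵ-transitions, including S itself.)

10

Start with {q2}.
From q2 via ϵ: add q8.
From q8 via ϵ: add q6.
From q6 via ϵ: add q1, q13, q14.
From q13 via ϵ: add q7.
From q7 via ϵ: add q9.
From q9 via ϵ: add q11, q12.
ϵ-closure = {q1, q2, q6, q7, q8, q9, q11, q12, q13, q14}, which has 10 states.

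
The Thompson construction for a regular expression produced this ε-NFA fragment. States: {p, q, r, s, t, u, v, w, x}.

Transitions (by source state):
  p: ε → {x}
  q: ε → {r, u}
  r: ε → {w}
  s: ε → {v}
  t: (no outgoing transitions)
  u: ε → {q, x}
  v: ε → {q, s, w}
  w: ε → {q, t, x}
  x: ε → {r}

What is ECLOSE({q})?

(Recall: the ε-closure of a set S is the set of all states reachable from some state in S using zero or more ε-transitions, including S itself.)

Start with {q}.
From q via ε: add r, u.
From r via ε: add w.
From u via ε: add x.
From w via ε: add t.
No new states can be added; the closed set is {q, r, t, u, w, x}.

{q, r, t, u, w, x}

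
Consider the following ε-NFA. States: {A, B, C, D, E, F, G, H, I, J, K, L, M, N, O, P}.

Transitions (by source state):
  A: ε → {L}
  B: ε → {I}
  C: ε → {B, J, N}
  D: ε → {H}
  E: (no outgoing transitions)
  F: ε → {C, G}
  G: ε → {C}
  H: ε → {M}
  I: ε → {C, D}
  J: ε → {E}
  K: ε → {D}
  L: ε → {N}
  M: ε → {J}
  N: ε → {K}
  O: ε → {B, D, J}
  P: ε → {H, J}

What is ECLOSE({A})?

{A, D, E, H, J, K, L, M, N}

Start with {A}.
From A via ε: add L.
From L via ε: add N.
From N via ε: add K.
From K via ε: add D.
From D via ε: add H.
From H via ε: add M.
From M via ε: add J.
From J via ε: add E.
No new states can be added; the closed set is {A, D, E, H, J, K, L, M, N}.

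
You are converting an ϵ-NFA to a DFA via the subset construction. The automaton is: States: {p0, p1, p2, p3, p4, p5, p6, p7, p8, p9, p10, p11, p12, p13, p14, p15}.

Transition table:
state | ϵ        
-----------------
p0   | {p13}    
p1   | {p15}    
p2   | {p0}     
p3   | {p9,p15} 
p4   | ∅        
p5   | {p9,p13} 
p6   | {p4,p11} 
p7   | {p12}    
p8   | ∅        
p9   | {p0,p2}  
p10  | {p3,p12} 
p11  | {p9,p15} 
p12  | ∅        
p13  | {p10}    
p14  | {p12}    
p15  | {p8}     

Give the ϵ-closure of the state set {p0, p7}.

Start with {p0, p7}.
From p0 via ϵ: add p13.
From p7 via ϵ: add p12.
From p13 via ϵ: add p10.
From p10 via ϵ: add p3.
From p3 via ϵ: add p9, p15.
From p9 via ϵ: add p2.
From p15 via ϵ: add p8.
No new states can be added; the closed set is {p0, p2, p3, p7, p8, p9, p10, p12, p13, p15}.

{p0, p2, p3, p7, p8, p9, p10, p12, p13, p15}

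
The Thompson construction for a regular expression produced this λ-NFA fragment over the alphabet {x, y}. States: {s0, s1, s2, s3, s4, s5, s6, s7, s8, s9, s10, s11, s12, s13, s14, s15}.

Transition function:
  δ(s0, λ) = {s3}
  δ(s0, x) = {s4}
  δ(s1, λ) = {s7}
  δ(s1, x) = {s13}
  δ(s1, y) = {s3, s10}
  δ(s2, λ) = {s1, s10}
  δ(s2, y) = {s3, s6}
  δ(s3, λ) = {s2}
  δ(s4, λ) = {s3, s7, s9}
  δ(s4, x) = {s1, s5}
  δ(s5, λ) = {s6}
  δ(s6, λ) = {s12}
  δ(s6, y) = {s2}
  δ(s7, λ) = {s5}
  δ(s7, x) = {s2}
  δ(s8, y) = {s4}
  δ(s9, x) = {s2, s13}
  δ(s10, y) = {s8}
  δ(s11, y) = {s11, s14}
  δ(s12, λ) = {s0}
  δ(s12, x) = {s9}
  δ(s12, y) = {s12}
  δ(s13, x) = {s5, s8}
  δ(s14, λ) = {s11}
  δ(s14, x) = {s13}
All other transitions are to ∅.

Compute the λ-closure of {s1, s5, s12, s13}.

{s0, s1, s2, s3, s5, s6, s7, s10, s12, s13}

Start with {s1, s5, s12, s13}.
From s1 via λ: add s7.
From s5 via λ: add s6.
From s12 via λ: add s0.
From s0 via λ: add s3.
From s3 via λ: add s2.
From s2 via λ: add s10.
No new states can be added; the closed set is {s0, s1, s2, s3, s5, s6, s7, s10, s12, s13}.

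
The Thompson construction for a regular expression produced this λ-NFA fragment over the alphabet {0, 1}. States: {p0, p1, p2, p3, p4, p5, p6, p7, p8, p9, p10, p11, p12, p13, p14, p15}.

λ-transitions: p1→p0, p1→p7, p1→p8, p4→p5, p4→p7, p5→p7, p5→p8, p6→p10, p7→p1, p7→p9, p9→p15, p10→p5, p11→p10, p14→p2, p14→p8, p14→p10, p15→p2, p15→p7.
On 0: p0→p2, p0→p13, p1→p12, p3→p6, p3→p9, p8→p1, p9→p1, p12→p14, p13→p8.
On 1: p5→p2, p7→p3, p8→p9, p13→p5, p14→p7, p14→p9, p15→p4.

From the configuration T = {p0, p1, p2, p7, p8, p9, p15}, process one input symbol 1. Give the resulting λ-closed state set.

{p0, p1, p2, p3, p4, p5, p7, p8, p9, p15}

p7 on 1 → {p3}.
p8 on 1 → {p9}.
p15 on 1 → {p4}.
No 1-transition from p0, p1, p2, p9.
Union after reading 1: {p3, p4, p9}.
Now take the λ-closure:
From p4 via λ: add p5, p7.
From p9 via λ: add p15.
From p5 via λ: add p8.
From p7 via λ: add p1.
From p15 via λ: add p2.
From p1 via λ: add p0.
No new states can be added; the closed set is {p0, p1, p2, p3, p4, p5, p7, p8, p9, p15}.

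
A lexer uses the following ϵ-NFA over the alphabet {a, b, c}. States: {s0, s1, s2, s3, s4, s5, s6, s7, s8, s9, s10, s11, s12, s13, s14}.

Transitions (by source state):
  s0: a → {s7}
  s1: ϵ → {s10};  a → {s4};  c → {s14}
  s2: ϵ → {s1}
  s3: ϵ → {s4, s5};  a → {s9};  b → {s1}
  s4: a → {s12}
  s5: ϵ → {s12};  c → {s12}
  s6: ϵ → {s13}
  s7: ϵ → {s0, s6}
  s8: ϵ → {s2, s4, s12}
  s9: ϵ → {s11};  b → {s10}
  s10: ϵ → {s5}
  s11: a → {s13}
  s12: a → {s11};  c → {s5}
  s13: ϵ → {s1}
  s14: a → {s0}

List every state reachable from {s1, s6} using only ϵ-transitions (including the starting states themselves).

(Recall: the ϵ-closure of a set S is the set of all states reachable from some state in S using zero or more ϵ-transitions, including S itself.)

Start with {s1, s6}.
From s1 via ϵ: add s10.
From s6 via ϵ: add s13.
From s10 via ϵ: add s5.
From s5 via ϵ: add s12.
No new states can be added; the closed set is {s1, s5, s6, s10, s12, s13}.

{s1, s5, s6, s10, s12, s13}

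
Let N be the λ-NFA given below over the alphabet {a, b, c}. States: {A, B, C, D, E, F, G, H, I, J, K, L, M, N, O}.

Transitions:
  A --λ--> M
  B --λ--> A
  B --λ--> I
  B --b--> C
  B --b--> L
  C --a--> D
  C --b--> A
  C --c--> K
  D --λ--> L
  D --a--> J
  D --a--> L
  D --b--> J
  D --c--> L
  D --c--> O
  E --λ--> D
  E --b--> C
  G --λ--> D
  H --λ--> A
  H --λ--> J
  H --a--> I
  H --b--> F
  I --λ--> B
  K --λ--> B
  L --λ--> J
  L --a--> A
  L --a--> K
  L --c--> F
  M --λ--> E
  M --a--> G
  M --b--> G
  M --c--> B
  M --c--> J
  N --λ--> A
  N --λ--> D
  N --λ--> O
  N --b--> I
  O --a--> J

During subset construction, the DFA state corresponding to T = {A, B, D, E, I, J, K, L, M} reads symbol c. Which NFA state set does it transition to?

{A, B, D, E, F, I, J, L, M, O}

D on c → {L, O}.
L on c → {F}.
M on c → {B, J}.
No c-transition from A, B, E, I, J, K.
Union after reading c: {B, F, J, L, O}.
Now take the λ-closure:
From B via λ: add A, I.
From A via λ: add M.
From M via λ: add E.
From E via λ: add D.
No new states can be added; the closed set is {A, B, D, E, F, I, J, L, M, O}.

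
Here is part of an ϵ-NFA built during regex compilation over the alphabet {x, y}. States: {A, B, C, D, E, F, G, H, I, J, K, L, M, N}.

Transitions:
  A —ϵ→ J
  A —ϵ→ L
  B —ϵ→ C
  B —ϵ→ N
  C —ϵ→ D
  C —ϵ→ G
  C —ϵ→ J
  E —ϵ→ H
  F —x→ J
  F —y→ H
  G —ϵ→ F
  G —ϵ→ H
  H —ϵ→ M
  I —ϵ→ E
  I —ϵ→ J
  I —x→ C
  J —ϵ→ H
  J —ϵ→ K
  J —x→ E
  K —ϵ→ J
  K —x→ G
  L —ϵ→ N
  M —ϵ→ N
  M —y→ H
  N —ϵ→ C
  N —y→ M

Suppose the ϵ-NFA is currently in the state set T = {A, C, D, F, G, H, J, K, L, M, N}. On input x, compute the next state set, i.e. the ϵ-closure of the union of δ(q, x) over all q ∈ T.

F on x → {J}.
J on x → {E}.
K on x → {G}.
No x-transition from A, C, D, G, H, L, M, N.
Union after reading x: {E, G, J}.
Now take the ϵ-closure:
From E via ϵ: add H.
From G via ϵ: add F.
From J via ϵ: add K.
From H via ϵ: add M.
From M via ϵ: add N.
From N via ϵ: add C.
From C via ϵ: add D.
No new states can be added; the closed set is {C, D, E, F, G, H, J, K, M, N}.

{C, D, E, F, G, H, J, K, M, N}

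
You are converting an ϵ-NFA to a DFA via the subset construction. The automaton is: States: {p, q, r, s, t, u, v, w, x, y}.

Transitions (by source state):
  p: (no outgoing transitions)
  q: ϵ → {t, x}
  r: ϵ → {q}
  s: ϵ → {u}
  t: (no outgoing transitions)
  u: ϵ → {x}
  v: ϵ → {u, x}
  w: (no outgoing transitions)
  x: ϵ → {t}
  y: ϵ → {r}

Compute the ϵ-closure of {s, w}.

Start with {s, w}.
From s via ϵ: add u.
From u via ϵ: add x.
From x via ϵ: add t.
No new states can be added; the closed set is {s, t, u, w, x}.

{s, t, u, w, x}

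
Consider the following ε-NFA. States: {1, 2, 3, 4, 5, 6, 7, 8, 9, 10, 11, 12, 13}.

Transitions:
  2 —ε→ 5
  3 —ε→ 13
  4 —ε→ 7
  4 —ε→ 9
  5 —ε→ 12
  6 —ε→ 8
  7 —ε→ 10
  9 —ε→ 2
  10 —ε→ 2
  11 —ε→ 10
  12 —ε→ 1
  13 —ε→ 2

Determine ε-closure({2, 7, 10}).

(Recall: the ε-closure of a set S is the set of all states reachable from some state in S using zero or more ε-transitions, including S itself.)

{1, 2, 5, 7, 10, 12}

Start with {2, 7, 10}.
From 2 via ε: add 5.
From 5 via ε: add 12.
From 12 via ε: add 1.
No new states can be added; the closed set is {1, 2, 5, 7, 10, 12}.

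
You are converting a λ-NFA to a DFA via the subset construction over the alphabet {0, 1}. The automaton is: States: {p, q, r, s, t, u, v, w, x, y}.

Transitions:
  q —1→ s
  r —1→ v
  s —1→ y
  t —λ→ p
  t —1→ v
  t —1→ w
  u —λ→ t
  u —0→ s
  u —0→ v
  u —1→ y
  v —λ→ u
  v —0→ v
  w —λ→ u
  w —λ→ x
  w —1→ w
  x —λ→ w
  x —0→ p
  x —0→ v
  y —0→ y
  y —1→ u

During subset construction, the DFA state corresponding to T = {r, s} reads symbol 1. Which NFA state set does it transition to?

{p, t, u, v, y}

r on 1 → {v}.
s on 1 → {y}.
Union after reading 1: {v, y}.
Now take the λ-closure:
From v via λ: add u.
From u via λ: add t.
From t via λ: add p.
No new states can be added; the closed set is {p, t, u, v, y}.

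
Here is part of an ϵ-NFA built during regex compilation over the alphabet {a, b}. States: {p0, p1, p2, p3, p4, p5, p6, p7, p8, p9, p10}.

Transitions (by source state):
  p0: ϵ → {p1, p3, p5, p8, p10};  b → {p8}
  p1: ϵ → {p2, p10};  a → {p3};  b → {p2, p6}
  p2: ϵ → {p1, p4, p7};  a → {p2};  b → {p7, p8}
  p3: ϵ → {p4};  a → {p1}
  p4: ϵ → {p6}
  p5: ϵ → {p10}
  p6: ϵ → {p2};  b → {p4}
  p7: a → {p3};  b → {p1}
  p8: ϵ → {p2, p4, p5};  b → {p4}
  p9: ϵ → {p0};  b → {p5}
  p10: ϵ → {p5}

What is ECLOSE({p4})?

{p1, p2, p4, p5, p6, p7, p10}

Start with {p4}.
From p4 via ϵ: add p6.
From p6 via ϵ: add p2.
From p2 via ϵ: add p1, p7.
From p1 via ϵ: add p10.
From p10 via ϵ: add p5.
No new states can be added; the closed set is {p1, p2, p4, p5, p6, p7, p10}.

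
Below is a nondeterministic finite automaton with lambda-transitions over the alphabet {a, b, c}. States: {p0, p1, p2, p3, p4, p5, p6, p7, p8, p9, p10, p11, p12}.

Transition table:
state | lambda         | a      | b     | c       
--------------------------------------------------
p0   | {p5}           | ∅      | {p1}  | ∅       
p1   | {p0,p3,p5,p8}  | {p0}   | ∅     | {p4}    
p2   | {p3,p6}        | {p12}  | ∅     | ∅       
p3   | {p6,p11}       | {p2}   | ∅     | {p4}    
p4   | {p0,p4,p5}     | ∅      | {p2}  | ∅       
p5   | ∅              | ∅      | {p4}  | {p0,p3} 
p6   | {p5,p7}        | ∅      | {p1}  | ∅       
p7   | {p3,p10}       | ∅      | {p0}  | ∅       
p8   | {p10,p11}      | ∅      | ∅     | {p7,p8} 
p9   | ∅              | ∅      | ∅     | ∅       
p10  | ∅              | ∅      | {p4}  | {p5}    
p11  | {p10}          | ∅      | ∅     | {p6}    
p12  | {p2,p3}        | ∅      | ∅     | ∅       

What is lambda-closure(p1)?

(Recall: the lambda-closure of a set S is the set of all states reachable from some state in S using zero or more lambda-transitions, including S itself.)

{p0, p1, p3, p5, p6, p7, p8, p10, p11}

Start with {p1}.
From p1 via lambda: add p0, p3, p5, p8.
From p3 via lambda: add p6, p11.
From p8 via lambda: add p10.
From p6 via lambda: add p7.
No new states can be added; the closed set is {p0, p1, p3, p5, p6, p7, p8, p10, p11}.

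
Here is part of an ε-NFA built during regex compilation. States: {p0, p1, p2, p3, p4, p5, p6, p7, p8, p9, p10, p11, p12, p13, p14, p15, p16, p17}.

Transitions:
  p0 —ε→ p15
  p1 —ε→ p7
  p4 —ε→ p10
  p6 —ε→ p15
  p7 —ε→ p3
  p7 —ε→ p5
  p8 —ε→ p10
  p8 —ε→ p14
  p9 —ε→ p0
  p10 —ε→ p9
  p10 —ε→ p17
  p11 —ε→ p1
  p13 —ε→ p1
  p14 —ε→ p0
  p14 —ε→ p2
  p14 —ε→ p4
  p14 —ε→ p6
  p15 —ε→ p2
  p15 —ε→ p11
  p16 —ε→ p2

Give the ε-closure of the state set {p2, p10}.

Start with {p2, p10}.
From p10 via ε: add p9, p17.
From p9 via ε: add p0.
From p0 via ε: add p15.
From p15 via ε: add p11.
From p11 via ε: add p1.
From p1 via ε: add p7.
From p7 via ε: add p3, p5.
No new states can be added; the closed set is {p0, p1, p2, p3, p5, p7, p9, p10, p11, p15, p17}.

{p0, p1, p2, p3, p5, p7, p9, p10, p11, p15, p17}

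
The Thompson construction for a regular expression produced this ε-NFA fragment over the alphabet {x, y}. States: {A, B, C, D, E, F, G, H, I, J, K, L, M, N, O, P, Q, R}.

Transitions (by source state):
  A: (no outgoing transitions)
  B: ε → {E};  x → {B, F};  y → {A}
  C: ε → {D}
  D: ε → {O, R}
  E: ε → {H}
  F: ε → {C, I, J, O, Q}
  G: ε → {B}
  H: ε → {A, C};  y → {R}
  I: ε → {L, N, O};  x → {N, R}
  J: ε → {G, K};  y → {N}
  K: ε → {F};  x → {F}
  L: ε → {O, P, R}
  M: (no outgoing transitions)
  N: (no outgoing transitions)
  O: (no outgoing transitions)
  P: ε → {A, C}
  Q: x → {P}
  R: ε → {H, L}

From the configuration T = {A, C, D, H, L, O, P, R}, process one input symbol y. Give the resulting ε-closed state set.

H on y → {R}.
No y-transition from A, C, D, L, O, P, R.
Union after reading y: {R}.
Now take the ε-closure:
From R via ε: add H, L.
From H via ε: add A, C.
From L via ε: add O, P.
From C via ε: add D.
No new states can be added; the closed set is {A, C, D, H, L, O, P, R}.

{A, C, D, H, L, O, P, R}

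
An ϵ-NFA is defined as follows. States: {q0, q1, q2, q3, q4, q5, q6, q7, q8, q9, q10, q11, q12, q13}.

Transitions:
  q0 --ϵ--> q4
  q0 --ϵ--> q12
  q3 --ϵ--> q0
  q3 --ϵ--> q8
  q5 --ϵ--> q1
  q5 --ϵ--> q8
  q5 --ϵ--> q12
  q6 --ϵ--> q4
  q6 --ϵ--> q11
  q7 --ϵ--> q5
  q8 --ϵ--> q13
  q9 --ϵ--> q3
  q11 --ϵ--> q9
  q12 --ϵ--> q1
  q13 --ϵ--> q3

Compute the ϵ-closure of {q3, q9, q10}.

{q0, q1, q3, q4, q8, q9, q10, q12, q13}

Start with {q3, q9, q10}.
From q3 via ϵ: add q0, q8.
From q0 via ϵ: add q4, q12.
From q8 via ϵ: add q13.
From q12 via ϵ: add q1.
No new states can be added; the closed set is {q0, q1, q3, q4, q8, q9, q10, q12, q13}.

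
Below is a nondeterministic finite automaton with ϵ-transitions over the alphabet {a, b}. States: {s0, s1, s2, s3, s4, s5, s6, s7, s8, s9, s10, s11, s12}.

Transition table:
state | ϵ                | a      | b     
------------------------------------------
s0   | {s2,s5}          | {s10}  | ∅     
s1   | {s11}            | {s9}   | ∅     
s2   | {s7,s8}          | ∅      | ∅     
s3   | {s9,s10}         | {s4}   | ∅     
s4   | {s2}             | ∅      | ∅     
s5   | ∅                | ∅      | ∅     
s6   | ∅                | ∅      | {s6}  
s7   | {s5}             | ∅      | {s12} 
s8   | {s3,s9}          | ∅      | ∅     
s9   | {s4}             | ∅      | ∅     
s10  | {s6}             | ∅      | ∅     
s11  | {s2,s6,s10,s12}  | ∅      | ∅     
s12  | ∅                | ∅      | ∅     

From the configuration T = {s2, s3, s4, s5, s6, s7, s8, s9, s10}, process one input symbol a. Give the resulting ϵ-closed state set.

s3 on a → {s4}.
No a-transition from s2, s4, s5, s6, s7, s8, s9, s10.
Union after reading a: {s4}.
Now take the ϵ-closure:
From s4 via ϵ: add s2.
From s2 via ϵ: add s7, s8.
From s7 via ϵ: add s5.
From s8 via ϵ: add s3, s9.
From s3 via ϵ: add s10.
From s10 via ϵ: add s6.
No new states can be added; the closed set is {s2, s3, s4, s5, s6, s7, s8, s9, s10}.

{s2, s3, s4, s5, s6, s7, s8, s9, s10}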